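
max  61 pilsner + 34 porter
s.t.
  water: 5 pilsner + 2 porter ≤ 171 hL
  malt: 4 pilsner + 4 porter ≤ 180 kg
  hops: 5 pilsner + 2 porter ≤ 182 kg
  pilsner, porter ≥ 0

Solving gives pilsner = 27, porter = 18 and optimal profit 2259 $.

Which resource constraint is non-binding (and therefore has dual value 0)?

hops

water: 171/171 (binding)
malt: 180/180 (binding)
hops: 171/182 (slack 11)
By complementary slackness, a constraint with positive slack has shadow price 0 → hops.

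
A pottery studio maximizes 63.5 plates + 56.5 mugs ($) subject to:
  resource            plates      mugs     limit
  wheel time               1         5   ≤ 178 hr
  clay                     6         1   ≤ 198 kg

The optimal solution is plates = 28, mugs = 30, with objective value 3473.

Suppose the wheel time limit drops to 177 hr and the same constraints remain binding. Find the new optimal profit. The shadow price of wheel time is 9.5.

Δb = -1, so new z* = 3473 + (9.5)·(-1) = 3473 − 9.5 = 3463.5.

3463.5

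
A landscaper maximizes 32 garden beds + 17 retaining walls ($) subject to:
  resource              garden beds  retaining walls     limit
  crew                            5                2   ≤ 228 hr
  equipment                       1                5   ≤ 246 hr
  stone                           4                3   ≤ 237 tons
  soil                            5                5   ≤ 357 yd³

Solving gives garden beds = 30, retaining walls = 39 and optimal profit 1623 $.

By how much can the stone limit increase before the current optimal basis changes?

Binding constraints: crew, stone. The basis is B = [[5,2],[4,3]] with det 7.
Per unit increase in stone, x* moves by d = (-0.2857, 0.7143).
The basis stays optimal until soil becomes binding; allowable increase = 5.6 tons.

5.6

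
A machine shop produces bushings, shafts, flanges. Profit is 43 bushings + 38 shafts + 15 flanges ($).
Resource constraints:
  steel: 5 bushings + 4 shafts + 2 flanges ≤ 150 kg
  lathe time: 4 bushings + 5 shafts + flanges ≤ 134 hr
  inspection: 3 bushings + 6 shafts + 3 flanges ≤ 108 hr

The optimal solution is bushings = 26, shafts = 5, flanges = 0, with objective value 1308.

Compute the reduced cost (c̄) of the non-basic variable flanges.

-4

Binding: steel and inspection. Non-binding: lathe time (5 unused).
By complementary slackness, y = 0 for the non-binding constraint.
From A_Bᵀ y = c: 5·y_steel + 3·y_inspection = 43; 4·y_steel + 6·y_inspection = 38.
This yields shadow prices y_steel = 8, y_inspection = 1.
Reduced cost of flanges: c₃ − yᵀa₃ = 15 − (8·2 + 1·3) = 15 − 19 = -4.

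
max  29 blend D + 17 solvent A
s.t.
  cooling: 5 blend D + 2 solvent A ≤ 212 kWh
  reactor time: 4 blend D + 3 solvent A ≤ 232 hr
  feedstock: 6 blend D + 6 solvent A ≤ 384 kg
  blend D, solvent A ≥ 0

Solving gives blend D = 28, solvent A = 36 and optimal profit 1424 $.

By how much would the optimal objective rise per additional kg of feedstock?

1.5

Check each constraint at x*: cooling 212/212 (tight); reactor time 220/232 (slack 12); feedstock 384/384 (tight).
Since reactor time is not tight, its dual is 0.
Dual feasibility on the basic columns requires 5·y_cooling + 6·y_feedstock = 29, 2·y_cooling + 6·y_feedstock = 17.
→ y_cooling = 4 and y_feedstock = 1.5.
Shadow price of feedstock = 1.5.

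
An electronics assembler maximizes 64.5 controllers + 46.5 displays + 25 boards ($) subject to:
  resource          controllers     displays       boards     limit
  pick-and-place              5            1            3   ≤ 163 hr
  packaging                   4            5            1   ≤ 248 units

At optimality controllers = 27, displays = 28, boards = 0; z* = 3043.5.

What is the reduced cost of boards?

-2.5

Both pick-and-place and packaging are binding at x*.
From A_Bᵀ y = c: 5·y_pick-and-place + 4·y_packaging = 64.5; 1·y_pick-and-place + 5·y_packaging = 46.5.
This yields shadow prices y_pick-and-place = 6.5, y_packaging = 8.
Reduced cost of boards: c₃ − yᵀa₃ = 25 − (6.5·3 + 8·1) = 25 − 27.5 = -2.5.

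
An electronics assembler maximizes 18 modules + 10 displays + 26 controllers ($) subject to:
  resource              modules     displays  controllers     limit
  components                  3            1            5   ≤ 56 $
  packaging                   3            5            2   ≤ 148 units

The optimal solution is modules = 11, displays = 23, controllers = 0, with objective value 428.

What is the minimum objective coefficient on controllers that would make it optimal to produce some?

27

Both components and packaging are binding at x*.
From A_Bᵀ y = c: 3·y_components + 3·y_packaging = 18; 1·y_components + 5·y_packaging = 10.
→ y_components = 5 and y_packaging = 1.
controllers enters the basis when its profit ≥ yᵀa₃ = 5·5 + 1·2 = 27.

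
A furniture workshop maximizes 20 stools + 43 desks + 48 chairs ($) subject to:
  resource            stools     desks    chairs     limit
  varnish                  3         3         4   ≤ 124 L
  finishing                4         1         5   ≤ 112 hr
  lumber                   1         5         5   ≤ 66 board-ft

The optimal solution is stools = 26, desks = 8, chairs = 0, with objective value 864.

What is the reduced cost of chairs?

At the optimum: varnish uses 102 of 124 (slack = 22); finishing uses 112 of 112 (binding); lumber uses 66 of 66 (binding).
By complementary slackness, y = 0 for the non-binding constraint.
Dual feasibility on the basic columns requires 4·y_finishing + 1·y_lumber = 20, 1·y_finishing + 5·y_lumber = 43.
→ y_finishing = 3 and y_lumber = 8.
Reduced cost of chairs: c₃ − yᵀa₃ = 48 − (3·5 + 8·5) = 48 − 55 = -7.

-7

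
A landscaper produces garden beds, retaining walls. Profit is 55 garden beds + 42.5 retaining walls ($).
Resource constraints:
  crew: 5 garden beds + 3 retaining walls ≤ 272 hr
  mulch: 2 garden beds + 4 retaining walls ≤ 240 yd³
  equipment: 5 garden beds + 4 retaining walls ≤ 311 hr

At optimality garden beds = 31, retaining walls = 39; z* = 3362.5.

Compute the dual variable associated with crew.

1.5

At the optimum: crew uses 272 of 272 (binding); mulch uses 218 of 240 (slack = 22); equipment uses 311 of 311 (binding).
By complementary slackness, y = 0 for the non-binding constraint.
From A_Bᵀ y = c: 5·y_crew + 5·y_equipment = 55; 3·y_crew + 4·y_equipment = 42.5.
This yields shadow prices y_crew = 1.5, y_equipment = 9.5.
Shadow price of crew = 1.5.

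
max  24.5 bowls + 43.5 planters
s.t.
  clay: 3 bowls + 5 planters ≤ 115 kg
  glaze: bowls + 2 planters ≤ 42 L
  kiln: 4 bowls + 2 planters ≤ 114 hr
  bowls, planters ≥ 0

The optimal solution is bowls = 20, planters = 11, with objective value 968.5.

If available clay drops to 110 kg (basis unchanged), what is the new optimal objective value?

941

Check each constraint at x*: clay 115/115 (tight); glaze 42/42 (tight); kiln 102/114 (slack 12).
Slack constraints have shadow price 0 (complementary slackness).
From A_Bᵀ y = c: 3·y_clay + 1·y_glaze = 24.5; 5·y_clay + 2·y_glaze = 43.5.
This yields shadow prices y_clay = 5.5, y_glaze = 8.
Δz = y_clay·Δb = 5.5 × (-5) = -27.5, so new z* = 968.5 − 27.5 = 941.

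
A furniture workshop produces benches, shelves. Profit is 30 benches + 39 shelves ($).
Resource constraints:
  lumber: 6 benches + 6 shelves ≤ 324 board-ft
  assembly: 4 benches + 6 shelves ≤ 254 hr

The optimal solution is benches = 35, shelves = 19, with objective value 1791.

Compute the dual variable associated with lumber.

2

At the optimum: lumber uses 324 of 324 (binding); assembly uses 254 of 254 (binding).
From A_Bᵀ y = c: 6·y_lumber + 4·y_assembly = 30; 6·y_lumber + 6·y_assembly = 39.
Solving: y_lumber = 2, y_assembly = 4.5.
Shadow price of lumber = 2.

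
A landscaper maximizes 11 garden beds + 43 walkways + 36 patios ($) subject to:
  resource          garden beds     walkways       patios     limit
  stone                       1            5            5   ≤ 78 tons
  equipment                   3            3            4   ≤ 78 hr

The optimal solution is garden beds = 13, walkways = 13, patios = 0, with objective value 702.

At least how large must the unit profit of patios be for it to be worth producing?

44

Check each constraint at x*: stone 78/78 (tight); equipment 78/78 (tight).
The binding rows give the dual system: 1·y_stone + 3·y_equipment = 11 and 5·y_stone + 3·y_equipment = 43.
This yields shadow prices y_stone = 8, y_equipment = 1.
patios enters the basis when its profit ≥ yᵀa₃ = 8·5 + 1·4 = 44.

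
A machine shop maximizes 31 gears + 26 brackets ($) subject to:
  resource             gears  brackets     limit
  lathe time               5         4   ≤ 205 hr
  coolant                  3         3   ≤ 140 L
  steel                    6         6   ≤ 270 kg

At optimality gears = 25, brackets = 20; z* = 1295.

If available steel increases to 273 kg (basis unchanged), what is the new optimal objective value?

Binding: lathe time and steel. Non-binding: coolant (5 unused).
By complementary slackness, y = 0 for the non-binding constraint.
Dual feasibility on the basic columns requires 5·y_lathe time + 6·y_steel = 31, 4·y_lathe time + 6·y_steel = 26.
This yields shadow prices y_lathe time = 5, y_steel = 1.
Δz = y_steel·Δb = 1 × (3) = 3, so new z* = 1295 + 3 = 1298.

1298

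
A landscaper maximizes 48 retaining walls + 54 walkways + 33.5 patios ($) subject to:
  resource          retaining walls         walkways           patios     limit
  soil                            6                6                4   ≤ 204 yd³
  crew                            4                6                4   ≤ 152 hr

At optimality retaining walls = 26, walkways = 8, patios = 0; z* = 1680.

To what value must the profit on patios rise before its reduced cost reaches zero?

Check each constraint at x*: soil 204/204 (tight); crew 152/152 (tight).
The binding rows give the dual system: 6·y_soil + 4·y_crew = 48 and 6·y_soil + 6·y_crew = 54.
Solving: y_soil = 6, y_crew = 3.
patios enters the basis when its profit ≥ yᵀa₃ = 6·4 + 3·4 = 36.

36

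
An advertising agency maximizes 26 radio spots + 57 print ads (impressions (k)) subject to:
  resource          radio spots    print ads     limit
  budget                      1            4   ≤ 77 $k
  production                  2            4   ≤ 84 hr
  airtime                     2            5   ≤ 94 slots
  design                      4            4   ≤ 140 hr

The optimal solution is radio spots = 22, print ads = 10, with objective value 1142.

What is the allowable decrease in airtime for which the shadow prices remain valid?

Binding constraints: production, airtime. The basis is B = [[2,4],[2,5]] with det 2.
Per unit decrease in airtime, x* moves by d = (2, -1).
The basis stays optimal until design becomes binding; allowable decrease = 3 slots.

3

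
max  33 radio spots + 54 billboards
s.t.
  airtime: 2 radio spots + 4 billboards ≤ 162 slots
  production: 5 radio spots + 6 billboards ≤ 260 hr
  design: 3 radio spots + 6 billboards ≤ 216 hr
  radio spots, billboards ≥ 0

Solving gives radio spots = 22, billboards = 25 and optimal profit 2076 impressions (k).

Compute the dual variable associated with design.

Check each constraint at x*: airtime 144/162 (slack 18); production 260/260 (tight); design 216/216 (tight).
Slack constraints have shadow price 0 (complementary slackness).
The binding rows give the dual system: 5·y_production + 3·y_design = 33 and 6·y_production + 6·y_design = 54.
→ y_production = 3 and y_design = 6.
Shadow price of design = 6.

6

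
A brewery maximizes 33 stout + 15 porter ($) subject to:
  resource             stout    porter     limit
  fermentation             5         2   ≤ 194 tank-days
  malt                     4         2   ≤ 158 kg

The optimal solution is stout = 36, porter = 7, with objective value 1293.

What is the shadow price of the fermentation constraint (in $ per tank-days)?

At the optimum: fermentation uses 194 of 194 (binding); malt uses 158 of 158 (binding).
Dual feasibility on the basic columns requires 5·y_fermentation + 4·y_malt = 33, 2·y_fermentation + 2·y_malt = 15.
Solving: y_fermentation = 3, y_malt = 4.5.
Shadow price of fermentation = 3.

3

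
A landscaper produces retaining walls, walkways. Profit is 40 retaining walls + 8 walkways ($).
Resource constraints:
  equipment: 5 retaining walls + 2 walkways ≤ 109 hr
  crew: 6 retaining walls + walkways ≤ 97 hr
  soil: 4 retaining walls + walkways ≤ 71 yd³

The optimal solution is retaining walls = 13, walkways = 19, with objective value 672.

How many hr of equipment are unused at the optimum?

equipment used = 5·13 + 2·19 = 103; slack = 109 − 103 = 6.

6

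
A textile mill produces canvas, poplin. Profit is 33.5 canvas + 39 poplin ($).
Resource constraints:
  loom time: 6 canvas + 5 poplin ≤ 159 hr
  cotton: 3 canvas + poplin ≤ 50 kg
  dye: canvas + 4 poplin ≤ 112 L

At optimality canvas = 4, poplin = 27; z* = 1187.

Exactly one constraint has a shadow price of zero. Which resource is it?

loom time: 159/159 (binding)
cotton: 39/50 (slack 11)
dye: 112/112 (binding)
By complementary slackness, a constraint with positive slack has shadow price 0 → cotton.

cotton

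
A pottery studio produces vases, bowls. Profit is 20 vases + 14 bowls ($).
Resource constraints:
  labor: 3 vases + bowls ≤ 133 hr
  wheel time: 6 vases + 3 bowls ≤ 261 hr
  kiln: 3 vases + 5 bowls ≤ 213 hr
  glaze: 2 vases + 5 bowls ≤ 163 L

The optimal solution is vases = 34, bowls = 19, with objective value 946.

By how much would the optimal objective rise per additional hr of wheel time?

At the optimum: labor uses 121 of 133 (slack = 12); wheel time uses 261 of 261 (binding); kiln uses 197 of 213 (slack = 16); glaze uses 163 of 163 (binding).
Since labor, kiln are not tight, their duals are 0.
The binding rows give the dual system: 6·y_wheel time + 2·y_glaze = 20 and 3·y_wheel time + 5·y_glaze = 14.
→ y_wheel time = 3 and y_glaze = 1.
Shadow price of wheel time = 3.

3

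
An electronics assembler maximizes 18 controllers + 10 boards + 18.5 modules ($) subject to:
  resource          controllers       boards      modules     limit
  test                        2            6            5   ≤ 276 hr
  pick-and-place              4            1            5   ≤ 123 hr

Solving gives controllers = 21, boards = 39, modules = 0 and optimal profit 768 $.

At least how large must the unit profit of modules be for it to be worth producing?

Both test and pick-and-place are binding at x*.
Dual feasibility on the basic columns requires 2·y_test + 4·y_pick-and-place = 18, 6·y_test + 1·y_pick-and-place = 10.
This yields shadow prices y_test = 1, y_pick-and-place = 4.
modules enters the basis when its profit ≥ yᵀa₃ = 1·5 + 4·5 = 25.

25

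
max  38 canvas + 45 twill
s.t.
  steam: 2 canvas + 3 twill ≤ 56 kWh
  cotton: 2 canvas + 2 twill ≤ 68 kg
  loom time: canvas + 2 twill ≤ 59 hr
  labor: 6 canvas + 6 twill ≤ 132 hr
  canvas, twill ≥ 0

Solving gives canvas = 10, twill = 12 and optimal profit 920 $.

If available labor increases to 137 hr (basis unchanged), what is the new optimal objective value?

Binding: steam and labor. Non-binding: cotton (24 unused), loom time (25 unused).
By complementary slackness, y = 0 for the non-binding constraints.
From A_Bᵀ y = c: 2·y_steam + 6·y_labor = 38; 3·y_steam + 6·y_labor = 45.
→ y_steam = 7 and y_labor = 4.
Δz = y_labor·Δb = 4 × (5) = 20, so new z* = 920 + 20 = 940.

940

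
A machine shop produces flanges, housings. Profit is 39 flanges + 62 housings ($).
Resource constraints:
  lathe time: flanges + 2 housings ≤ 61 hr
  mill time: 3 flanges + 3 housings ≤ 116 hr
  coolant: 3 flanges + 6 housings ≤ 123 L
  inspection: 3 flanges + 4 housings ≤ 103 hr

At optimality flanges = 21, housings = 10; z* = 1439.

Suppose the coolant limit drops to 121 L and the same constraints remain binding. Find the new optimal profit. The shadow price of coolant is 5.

1429

Δb = -2, so new z* = 1439 + (5)·(-2) = 1439 − 10 = 1429.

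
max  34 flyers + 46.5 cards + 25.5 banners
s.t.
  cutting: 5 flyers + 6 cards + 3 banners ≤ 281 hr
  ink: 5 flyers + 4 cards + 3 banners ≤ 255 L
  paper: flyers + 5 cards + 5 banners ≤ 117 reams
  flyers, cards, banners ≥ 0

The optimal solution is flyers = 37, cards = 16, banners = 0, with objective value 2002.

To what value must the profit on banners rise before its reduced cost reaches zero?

27

Binding: cutting and paper. Non-binding: ink (6 unused).
Since ink is not tight, its dual is 0.
Dual feasibility on the basic columns requires 5·y_cutting + 1·y_paper = 34, 6·y_cutting + 5·y_paper = 46.5.
This yields shadow prices y_cutting = 6.5, y_paper = 1.5.
banners enters the basis when its profit ≥ yᵀa₃ = 6.5·3 + 1.5·5 = 27.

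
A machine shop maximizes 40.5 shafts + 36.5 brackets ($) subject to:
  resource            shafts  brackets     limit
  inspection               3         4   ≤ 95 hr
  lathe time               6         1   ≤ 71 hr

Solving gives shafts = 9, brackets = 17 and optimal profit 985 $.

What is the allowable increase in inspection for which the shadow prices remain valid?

189

Binding constraints: inspection, lathe time. The basis is B = [[3,4],[6,1]] with det -21.
Per unit increase in inspection, x* moves by d = (-0.0476, 0.2857).
The basis stays optimal until shafts reaches 0; allowable increase = 189 hr.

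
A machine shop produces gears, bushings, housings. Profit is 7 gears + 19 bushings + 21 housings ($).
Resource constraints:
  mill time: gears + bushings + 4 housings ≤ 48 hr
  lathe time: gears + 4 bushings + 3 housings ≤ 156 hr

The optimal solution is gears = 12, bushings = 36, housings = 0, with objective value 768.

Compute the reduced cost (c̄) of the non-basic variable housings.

At the optimum: mill time uses 48 of 48 (binding); lathe time uses 156 of 156 (binding).
From A_Bᵀ y = c: 1·y_mill time + 1·y_lathe time = 7; 1·y_mill time + 4·y_lathe time = 19.
Solving: y_mill time = 3, y_lathe time = 4.
Reduced cost of housings: c₃ − yᵀa₃ = 21 − (3·4 + 4·3) = 21 − 24 = -3.

-3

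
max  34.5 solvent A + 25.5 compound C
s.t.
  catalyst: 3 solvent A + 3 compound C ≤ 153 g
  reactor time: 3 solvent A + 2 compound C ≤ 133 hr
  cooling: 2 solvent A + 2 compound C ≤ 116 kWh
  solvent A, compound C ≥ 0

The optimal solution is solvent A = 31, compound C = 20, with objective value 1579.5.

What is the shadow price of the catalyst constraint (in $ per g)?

2.5

At the optimum: catalyst uses 153 of 153 (binding); reactor time uses 133 of 133 (binding); cooling uses 102 of 116 (slack = 14).
By complementary slackness, y = 0 for the non-binding constraint.
The binding rows give the dual system: 3·y_catalyst + 3·y_reactor time = 34.5 and 3·y_catalyst + 2·y_reactor time = 25.5.
This yields shadow prices y_catalyst = 2.5, y_reactor time = 9.
Shadow price of catalyst = 2.5.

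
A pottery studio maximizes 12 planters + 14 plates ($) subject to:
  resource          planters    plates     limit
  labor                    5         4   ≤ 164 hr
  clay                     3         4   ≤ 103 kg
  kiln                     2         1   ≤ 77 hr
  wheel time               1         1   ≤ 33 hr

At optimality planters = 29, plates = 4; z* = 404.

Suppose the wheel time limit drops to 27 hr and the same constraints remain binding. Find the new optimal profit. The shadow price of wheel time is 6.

368

Δb = -6, so new z* = 404 + (6)·(-6) = 404 − 36 = 368.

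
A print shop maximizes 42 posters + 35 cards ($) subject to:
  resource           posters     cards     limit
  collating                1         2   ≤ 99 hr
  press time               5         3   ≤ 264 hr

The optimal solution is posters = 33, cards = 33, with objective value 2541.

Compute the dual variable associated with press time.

Check each constraint at x*: collating 99/99 (tight); press time 264/264 (tight).
From A_Bᵀ y = c: 1·y_collating + 5·y_press time = 42; 2·y_collating + 3·y_press time = 35.
Solving: y_collating = 7, y_press time = 7.
Shadow price of press time = 7.

7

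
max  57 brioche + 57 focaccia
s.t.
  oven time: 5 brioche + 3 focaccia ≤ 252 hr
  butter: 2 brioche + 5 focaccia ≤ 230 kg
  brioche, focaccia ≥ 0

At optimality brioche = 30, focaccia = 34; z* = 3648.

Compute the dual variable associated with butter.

6

Both oven time and butter are binding at x*.
From A_Bᵀ y = c: 5·y_oven time + 2·y_butter = 57; 3·y_oven time + 5·y_butter = 57.
→ y_oven time = 9 and y_butter = 6.
Shadow price of butter = 6.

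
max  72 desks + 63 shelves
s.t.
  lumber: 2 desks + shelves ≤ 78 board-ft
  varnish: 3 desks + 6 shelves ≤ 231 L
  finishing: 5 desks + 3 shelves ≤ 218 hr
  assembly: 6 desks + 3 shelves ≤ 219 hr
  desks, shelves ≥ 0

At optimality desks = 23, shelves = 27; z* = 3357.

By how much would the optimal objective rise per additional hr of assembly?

Binding: varnish and assembly. Non-binding: lumber (5 unused), finishing (22 unused).
By complementary slackness, y = 0 for the non-binding constraints.
From A_Bᵀ y = c: 3·y_varnish + 6·y_assembly = 72; 6·y_varnish + 3·y_assembly = 63.
→ y_varnish = 6 and y_assembly = 9.
Shadow price of assembly = 9.

9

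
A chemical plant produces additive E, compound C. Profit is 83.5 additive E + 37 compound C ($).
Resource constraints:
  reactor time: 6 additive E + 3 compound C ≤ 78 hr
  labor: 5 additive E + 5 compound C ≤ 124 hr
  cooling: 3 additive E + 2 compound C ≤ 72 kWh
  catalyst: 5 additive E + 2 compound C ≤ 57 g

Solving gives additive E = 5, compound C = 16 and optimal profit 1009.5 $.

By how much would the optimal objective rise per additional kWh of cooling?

0

Check each constraint at x*: reactor time 78/78 (tight); labor 105/124 (slack 19); cooling 47/72 (slack 25); catalyst 57/57 (tight).
Since labor, cooling are not tight, their duals are 0.
From A_Bᵀ y = c: 6·y_reactor time + 5·y_catalyst = 83.5; 3·y_reactor time + 2·y_catalyst = 37.
This yields shadow prices y_reactor time = 6, y_catalyst = 9.5.
Shadow price of cooling = 0.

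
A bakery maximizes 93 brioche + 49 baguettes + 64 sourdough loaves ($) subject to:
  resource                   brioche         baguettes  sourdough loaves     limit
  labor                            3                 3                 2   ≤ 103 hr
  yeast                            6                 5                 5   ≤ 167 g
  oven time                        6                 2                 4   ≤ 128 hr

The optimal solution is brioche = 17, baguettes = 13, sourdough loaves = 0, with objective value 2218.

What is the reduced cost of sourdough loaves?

Check each constraint at x*: labor 90/103 (slack 13); yeast 167/167 (tight); oven time 128/128 (tight).
Slack constraints have shadow price 0 (complementary slackness).
The binding rows give the dual system: 6·y_yeast + 6·y_oven time = 93 and 5·y_yeast + 2·y_oven time = 49.
Solving: y_yeast = 6, y_oven time = 9.5.
Reduced cost of sourdough loaves: c₃ − yᵀa₃ = 64 − (6·5 + 9.5·4) = 64 − 68 = -4.

-4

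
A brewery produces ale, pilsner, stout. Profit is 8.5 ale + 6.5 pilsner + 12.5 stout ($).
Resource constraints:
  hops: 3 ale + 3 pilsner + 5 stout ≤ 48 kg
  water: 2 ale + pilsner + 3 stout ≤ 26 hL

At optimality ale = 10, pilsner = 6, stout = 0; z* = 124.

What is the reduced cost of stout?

At the optimum: hops uses 48 of 48 (binding); water uses 26 of 26 (binding).
Dual feasibility on the basic columns requires 3·y_hops + 2·y_water = 8.5, 3·y_hops + 1·y_water = 6.5.
→ y_hops = 1.5 and y_water = 2.
Reduced cost of stout: c₃ − yᵀa₃ = 12.5 − (1.5·5 + 2·3) = 12.5 − 13.5 = -1.

-1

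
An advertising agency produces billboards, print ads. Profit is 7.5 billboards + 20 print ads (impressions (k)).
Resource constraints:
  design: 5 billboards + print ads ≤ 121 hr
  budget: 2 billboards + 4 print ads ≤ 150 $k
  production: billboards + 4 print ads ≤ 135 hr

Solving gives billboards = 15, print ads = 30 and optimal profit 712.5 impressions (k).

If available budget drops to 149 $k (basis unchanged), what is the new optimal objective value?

Check each constraint at x*: design 105/121 (slack 16); budget 150/150 (tight); production 135/135 (tight).
Since design is not tight, its dual is 0.
The binding rows give the dual system: 2·y_budget + 1·y_production = 7.5 and 4·y_budget + 4·y_production = 20.
Solving: y_budget = 2.5, y_production = 2.5.
Δz = y_budget·Δb = 2.5 × (-1) = -2.5, so new z* = 712.5 − 2.5 = 710.

710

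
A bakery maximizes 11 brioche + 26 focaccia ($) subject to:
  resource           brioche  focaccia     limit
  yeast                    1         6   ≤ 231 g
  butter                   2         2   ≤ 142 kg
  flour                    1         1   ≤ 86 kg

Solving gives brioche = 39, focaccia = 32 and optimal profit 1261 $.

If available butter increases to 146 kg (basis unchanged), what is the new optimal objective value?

Binding: yeast and butter. Non-binding: flour (15 unused).
By complementary slackness, y = 0 for the non-binding constraint.
Dual feasibility on the basic columns requires 1·y_yeast + 2·y_butter = 11, 6·y_yeast + 2·y_butter = 26.
This yields shadow prices y_yeast = 3, y_butter = 4.
Δz = y_butter·Δb = 4 × (4) = 16, so new z* = 1261 + 16 = 1277.

1277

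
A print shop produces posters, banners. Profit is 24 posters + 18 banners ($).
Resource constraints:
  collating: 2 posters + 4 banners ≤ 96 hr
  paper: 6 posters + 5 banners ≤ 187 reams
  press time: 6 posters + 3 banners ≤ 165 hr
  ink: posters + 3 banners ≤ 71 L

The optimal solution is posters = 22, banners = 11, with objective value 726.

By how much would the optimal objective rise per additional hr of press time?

1

Check each constraint at x*: collating 88/96 (slack 8); paper 187/187 (tight); press time 165/165 (tight); ink 55/71 (slack 16).
Since collating, ink are not tight, their duals are 0.
From A_Bᵀ y = c: 6·y_paper + 6·y_press time = 24; 5·y_paper + 3·y_press time = 18.
This yields shadow prices y_paper = 3, y_press time = 1.
Shadow price of press time = 1.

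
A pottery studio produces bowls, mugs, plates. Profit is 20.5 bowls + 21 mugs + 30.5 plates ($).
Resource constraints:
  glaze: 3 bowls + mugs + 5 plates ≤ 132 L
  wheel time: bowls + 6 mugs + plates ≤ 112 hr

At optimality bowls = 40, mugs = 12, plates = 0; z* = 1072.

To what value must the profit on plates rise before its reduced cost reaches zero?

At the optimum: glaze uses 132 of 132 (binding); wheel time uses 112 of 112 (binding).
The binding rows give the dual system: 3·y_glaze + 1·y_wheel time = 20.5 and 1·y_glaze + 6·y_wheel time = 21.
Solving: y_glaze = 6, y_wheel time = 2.5.
plates enters the basis when its profit ≥ yᵀa₃ = 6·5 + 2.5·1 = 32.5.

32.5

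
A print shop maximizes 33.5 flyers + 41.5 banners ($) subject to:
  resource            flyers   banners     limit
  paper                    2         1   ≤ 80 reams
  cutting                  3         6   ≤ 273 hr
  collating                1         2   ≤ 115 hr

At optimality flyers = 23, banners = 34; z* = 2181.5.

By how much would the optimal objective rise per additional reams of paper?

At the optimum: paper uses 80 of 80 (binding); cutting uses 273 of 273 (binding); collating uses 91 of 115 (slack = 24).
Since collating is not tight, its dual is 0.
Dual feasibility on the basic columns requires 2·y_paper + 3·y_cutting = 33.5, 1·y_paper + 6·y_cutting = 41.5.
→ y_paper = 8.5 and y_cutting = 5.5.
Shadow price of paper = 8.5.

8.5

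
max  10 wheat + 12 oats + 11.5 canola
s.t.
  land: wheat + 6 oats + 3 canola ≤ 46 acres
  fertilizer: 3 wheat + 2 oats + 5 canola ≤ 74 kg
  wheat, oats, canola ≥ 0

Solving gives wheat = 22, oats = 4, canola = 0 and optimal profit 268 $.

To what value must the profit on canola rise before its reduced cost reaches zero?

18

Both land and fertilizer are binding at x*.
Dual feasibility on the basic columns requires 1·y_land + 3·y_fertilizer = 10, 6·y_land + 2·y_fertilizer = 12.
Solving: y_land = 1, y_fertilizer = 3.
canola enters the basis when its profit ≥ yᵀa₃ = 1·3 + 3·5 = 18.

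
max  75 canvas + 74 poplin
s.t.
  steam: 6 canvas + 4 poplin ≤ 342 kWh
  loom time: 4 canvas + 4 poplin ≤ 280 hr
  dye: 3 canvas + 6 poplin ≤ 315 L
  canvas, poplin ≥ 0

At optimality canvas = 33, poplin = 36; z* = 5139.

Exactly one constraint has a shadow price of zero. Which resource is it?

steam: 342/342 (binding)
loom time: 276/280 (slack 4)
dye: 315/315 (binding)
By complementary slackness, a constraint with positive slack has shadow price 0 → loom time.

loom time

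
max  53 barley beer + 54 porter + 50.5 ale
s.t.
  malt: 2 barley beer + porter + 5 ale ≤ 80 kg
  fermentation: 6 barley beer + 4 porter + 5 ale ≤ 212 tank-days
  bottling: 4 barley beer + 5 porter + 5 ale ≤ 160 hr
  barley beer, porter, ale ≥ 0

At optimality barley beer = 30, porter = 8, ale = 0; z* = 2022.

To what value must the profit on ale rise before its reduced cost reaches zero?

57.5

Check each constraint at x*: malt 68/80 (slack 12); fermentation 212/212 (tight); bottling 160/160 (tight).
By complementary slackness, y = 0 for the non-binding constraint.
Dual feasibility on the basic columns requires 6·y_fermentation + 4·y_bottling = 53, 4·y_fermentation + 5·y_bottling = 54.
→ y_fermentation = 3.5 and y_bottling = 8.
ale enters the basis when its profit ≥ yᵀa₃ = 3.5·5 + 8·5 = 57.5.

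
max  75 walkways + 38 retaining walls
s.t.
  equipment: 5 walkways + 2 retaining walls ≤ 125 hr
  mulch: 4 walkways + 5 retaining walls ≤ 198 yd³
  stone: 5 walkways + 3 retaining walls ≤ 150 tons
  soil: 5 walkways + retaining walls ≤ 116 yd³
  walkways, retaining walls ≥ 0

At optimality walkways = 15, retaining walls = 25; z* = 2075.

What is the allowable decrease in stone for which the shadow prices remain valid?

Binding constraints: equipment, stone. The basis is B = [[5,2],[5,3]] with det 5.
Per unit decrease in stone, x* moves by d = (0.4, -1).
The basis stays optimal until soil becomes binding; allowable decrease = 16 tons.

16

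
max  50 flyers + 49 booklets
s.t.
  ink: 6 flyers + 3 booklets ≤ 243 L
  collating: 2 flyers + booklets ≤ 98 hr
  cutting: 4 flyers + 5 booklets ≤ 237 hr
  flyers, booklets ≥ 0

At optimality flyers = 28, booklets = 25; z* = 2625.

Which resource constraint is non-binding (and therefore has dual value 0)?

ink: 243/243 (binding)
collating: 81/98 (slack 17)
cutting: 237/237 (binding)
By complementary slackness, a constraint with positive slack has shadow price 0 → collating.

collating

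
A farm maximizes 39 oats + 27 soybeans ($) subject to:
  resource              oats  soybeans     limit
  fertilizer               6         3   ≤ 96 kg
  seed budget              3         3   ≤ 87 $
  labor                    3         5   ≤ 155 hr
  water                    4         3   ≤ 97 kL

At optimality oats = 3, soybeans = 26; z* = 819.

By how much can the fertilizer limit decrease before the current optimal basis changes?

9

Binding constraints: fertilizer, seed budget. The basis is B = [[6,3],[3,3]] with det 9.
Per unit decrease in fertilizer, x* moves by d = (-0.3333, 0.3333).
The basis stays optimal until oats reaches 0; allowable decrease = 9 kg.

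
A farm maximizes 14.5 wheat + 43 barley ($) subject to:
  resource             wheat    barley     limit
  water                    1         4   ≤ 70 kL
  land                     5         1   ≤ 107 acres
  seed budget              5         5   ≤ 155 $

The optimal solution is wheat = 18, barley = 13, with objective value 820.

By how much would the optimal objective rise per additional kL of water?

9.5

Binding: water and seed budget. Non-binding: land (4 unused).
Since land is not tight, its dual is 0.
The binding rows give the dual system: 1·y_water + 5·y_seed budget = 14.5 and 4·y_water + 5·y_seed budget = 43.
Solving: y_water = 9.5, y_seed budget = 1.
Shadow price of water = 9.5.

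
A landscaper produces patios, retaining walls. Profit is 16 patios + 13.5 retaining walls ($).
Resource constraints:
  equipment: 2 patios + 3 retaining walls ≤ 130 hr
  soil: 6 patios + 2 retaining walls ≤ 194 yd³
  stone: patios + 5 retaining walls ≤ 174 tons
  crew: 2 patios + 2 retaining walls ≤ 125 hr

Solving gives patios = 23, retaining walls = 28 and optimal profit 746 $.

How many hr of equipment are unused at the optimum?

0

equipment used = 2·23 + 3·28 = 130; slack = 130 − 130 = 0.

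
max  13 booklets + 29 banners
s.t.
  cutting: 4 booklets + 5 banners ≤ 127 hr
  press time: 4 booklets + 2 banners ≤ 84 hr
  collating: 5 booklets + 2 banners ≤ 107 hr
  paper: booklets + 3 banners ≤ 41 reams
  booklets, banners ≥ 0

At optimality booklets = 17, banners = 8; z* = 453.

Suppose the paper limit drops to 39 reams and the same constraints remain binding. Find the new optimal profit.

435

Check each constraint at x*: cutting 108/127 (slack 19); press time 84/84 (tight); collating 101/107 (slack 6); paper 41/41 (tight).
Since cutting, collating are not tight, their duals are 0.
From A_Bᵀ y = c: 4·y_press time + 1·y_paper = 13; 2·y_press time + 3·y_paper = 29.
This yields shadow prices y_press time = 1, y_paper = 9.
Δz = y_paper·Δb = 9 × (-2) = -18, so new z* = 453 − 18 = 435.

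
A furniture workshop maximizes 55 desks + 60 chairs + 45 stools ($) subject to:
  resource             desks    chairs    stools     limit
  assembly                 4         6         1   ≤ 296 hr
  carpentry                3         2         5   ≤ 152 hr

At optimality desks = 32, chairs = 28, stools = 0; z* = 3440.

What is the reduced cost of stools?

Check each constraint at x*: assembly 296/296 (tight); carpentry 152/152 (tight).
From A_Bᵀ y = c: 4·y_assembly + 3·y_carpentry = 55; 6·y_assembly + 2·y_carpentry = 60.
This yields shadow prices y_assembly = 7, y_carpentry = 9.
Reduced cost of stools: c₃ − yᵀa₃ = 45 − (7·1 + 9·5) = 45 − 52 = -7.

-7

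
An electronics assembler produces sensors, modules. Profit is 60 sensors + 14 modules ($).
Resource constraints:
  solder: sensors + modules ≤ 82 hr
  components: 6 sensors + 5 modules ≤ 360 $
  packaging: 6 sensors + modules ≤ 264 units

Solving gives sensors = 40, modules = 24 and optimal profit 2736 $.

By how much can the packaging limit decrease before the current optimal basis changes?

Binding constraints: components, packaging. The basis is B = [[6,5],[6,1]] with det -24.
Per unit decrease in packaging, x* moves by d = (-0.2083, 0.25).
The basis stays optimal until sensors reaches 0; allowable decrease = 192 units.

192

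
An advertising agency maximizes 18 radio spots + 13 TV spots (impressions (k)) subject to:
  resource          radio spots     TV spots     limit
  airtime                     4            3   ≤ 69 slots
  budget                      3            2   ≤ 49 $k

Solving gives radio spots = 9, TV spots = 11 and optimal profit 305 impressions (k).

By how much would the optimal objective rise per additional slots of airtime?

3

Both airtime and budget are binding at x*.
Dual feasibility on the basic columns requires 4·y_airtime + 3·y_budget = 18, 3·y_airtime + 2·y_budget = 13.
This yields shadow prices y_airtime = 3, y_budget = 2.
Shadow price of airtime = 3.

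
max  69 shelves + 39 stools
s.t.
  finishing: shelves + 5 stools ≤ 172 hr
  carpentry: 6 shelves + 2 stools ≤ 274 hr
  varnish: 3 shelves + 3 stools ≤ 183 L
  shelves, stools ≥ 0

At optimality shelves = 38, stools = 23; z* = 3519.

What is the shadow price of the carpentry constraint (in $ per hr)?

7.5

At the optimum: finishing uses 153 of 172 (slack = 19); carpentry uses 274 of 274 (binding); varnish uses 183 of 183 (binding).
By complementary slackness, y = 0 for the non-binding constraint.
The binding rows give the dual system: 6·y_carpentry + 3·y_varnish = 69 and 2·y_carpentry + 3·y_varnish = 39.
This yields shadow prices y_carpentry = 7.5, y_varnish = 8.
Shadow price of carpentry = 7.5.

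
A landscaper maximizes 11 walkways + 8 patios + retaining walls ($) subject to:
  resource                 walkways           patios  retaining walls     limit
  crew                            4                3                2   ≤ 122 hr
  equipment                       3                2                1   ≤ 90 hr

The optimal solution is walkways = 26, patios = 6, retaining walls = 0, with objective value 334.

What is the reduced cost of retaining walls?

-4

Both crew and equipment are binding at x*.
From A_Bᵀ y = c: 4·y_crew + 3·y_equipment = 11; 3·y_crew + 2·y_equipment = 8.
Solving: y_crew = 2, y_equipment = 1.
Reduced cost of retaining walls: c₃ − yᵀa₃ = 1 − (2·2 + 1·1) = 1 − 5 = -4.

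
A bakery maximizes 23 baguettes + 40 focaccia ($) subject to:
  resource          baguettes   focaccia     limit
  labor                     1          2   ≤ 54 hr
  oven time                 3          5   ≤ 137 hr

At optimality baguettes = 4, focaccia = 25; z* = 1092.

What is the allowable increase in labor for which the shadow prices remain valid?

Binding constraints: labor, oven time. The basis is B = [[1,2],[3,5]] with det -1.
Per unit increase in labor, x* moves by d = (-5, 3).
The basis stays optimal until baguettes reaches 0; allowable increase = 0.8 hr.

0.8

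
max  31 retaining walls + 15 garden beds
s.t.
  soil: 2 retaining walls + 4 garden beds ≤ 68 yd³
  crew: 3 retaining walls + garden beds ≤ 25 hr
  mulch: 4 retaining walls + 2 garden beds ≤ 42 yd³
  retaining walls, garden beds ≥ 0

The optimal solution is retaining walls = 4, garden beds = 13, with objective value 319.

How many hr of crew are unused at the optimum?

0

crew used = 3·4 + 1·13 = 25; slack = 25 − 25 = 0.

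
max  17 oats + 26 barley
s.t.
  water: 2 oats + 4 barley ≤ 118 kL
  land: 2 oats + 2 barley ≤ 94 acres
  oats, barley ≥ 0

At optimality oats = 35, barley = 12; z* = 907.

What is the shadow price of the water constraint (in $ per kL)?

At the optimum: water uses 118 of 118 (binding); land uses 94 of 94 (binding).
From A_Bᵀ y = c: 2·y_water + 2·y_land = 17; 4·y_water + 2·y_land = 26.
→ y_water = 4.5 and y_land = 4.
Shadow price of water = 4.5.

4.5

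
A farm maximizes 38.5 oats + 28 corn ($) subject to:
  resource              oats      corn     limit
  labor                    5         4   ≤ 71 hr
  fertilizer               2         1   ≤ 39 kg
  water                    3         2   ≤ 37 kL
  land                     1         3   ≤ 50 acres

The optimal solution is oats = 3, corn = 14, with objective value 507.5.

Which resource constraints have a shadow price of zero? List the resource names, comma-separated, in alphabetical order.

fertilizer, land

labor: 71/71 (binding)
fertilizer: 20/39 (slack 19)
water: 37/37 (binding)
land: 45/50 (slack 5)
By complementary slackness, a constraint with positive slack has shadow price 0 → fertilizer, land.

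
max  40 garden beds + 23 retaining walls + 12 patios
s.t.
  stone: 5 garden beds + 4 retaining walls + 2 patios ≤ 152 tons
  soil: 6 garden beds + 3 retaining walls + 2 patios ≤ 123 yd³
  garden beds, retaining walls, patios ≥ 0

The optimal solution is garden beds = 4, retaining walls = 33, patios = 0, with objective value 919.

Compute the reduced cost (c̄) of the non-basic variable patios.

Both stone and soil are binding at x*.
The binding rows give the dual system: 5·y_stone + 6·y_soil = 40 and 4·y_stone + 3·y_soil = 23.
→ y_stone = 2 and y_soil = 5.
Reduced cost of patios: c₃ − yᵀa₃ = 12 − (2·2 + 5·2) = 12 − 14 = -2.

-2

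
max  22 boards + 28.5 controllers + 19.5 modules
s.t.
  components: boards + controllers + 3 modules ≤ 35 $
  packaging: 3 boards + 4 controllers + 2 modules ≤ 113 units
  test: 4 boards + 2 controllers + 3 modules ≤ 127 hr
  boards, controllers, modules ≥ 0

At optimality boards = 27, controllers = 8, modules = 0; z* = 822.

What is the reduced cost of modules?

At the optimum: components uses 35 of 35 (binding); packaging uses 113 of 113 (binding); test uses 124 of 127 (slack = 3).
Slack constraints have shadow price 0 (complementary slackness).
From A_Bᵀ y = c: 1·y_components + 3·y_packaging = 22; 1·y_components + 4·y_packaging = 28.5.
This yields shadow prices y_components = 2.5, y_packaging = 6.5.
Reduced cost of modules: c₃ − yᵀa₃ = 19.5 − (2.5·3 + 6.5·2) = 19.5 − 20.5 = -1.

-1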